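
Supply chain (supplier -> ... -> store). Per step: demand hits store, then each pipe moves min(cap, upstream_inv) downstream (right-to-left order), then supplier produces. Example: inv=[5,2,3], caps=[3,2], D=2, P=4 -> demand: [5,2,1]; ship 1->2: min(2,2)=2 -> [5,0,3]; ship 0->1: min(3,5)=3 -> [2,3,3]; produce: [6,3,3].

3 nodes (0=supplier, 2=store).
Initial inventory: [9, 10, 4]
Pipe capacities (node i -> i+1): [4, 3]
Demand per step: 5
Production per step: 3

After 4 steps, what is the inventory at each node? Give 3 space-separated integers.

Step 1: demand=5,sold=4 ship[1->2]=3 ship[0->1]=4 prod=3 -> inv=[8 11 3]
Step 2: demand=5,sold=3 ship[1->2]=3 ship[0->1]=4 prod=3 -> inv=[7 12 3]
Step 3: demand=5,sold=3 ship[1->2]=3 ship[0->1]=4 prod=3 -> inv=[6 13 3]
Step 4: demand=5,sold=3 ship[1->2]=3 ship[0->1]=4 prod=3 -> inv=[5 14 3]

5 14 3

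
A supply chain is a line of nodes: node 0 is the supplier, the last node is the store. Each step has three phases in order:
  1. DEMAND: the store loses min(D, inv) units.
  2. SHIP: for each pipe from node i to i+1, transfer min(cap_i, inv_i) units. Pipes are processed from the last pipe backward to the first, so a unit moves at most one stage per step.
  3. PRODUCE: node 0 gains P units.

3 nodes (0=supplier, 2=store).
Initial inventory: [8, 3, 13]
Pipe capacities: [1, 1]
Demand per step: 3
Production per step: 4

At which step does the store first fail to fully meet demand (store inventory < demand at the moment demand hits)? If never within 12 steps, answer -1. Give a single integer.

Step 1: demand=3,sold=3 ship[1->2]=1 ship[0->1]=1 prod=4 -> [11 3 11]
Step 2: demand=3,sold=3 ship[1->2]=1 ship[0->1]=1 prod=4 -> [14 3 9]
Step 3: demand=3,sold=3 ship[1->2]=1 ship[0->1]=1 prod=4 -> [17 3 7]
Step 4: demand=3,sold=3 ship[1->2]=1 ship[0->1]=1 prod=4 -> [20 3 5]
Step 5: demand=3,sold=3 ship[1->2]=1 ship[0->1]=1 prod=4 -> [23 3 3]
Step 6: demand=3,sold=3 ship[1->2]=1 ship[0->1]=1 prod=4 -> [26 3 1]
Step 7: demand=3,sold=1 ship[1->2]=1 ship[0->1]=1 prod=4 -> [29 3 1]
Step 8: demand=3,sold=1 ship[1->2]=1 ship[0->1]=1 prod=4 -> [32 3 1]
Step 9: demand=3,sold=1 ship[1->2]=1 ship[0->1]=1 prod=4 -> [35 3 1]
Step 10: demand=3,sold=1 ship[1->2]=1 ship[0->1]=1 prod=4 -> [38 3 1]
Step 11: demand=3,sold=1 ship[1->2]=1 ship[0->1]=1 prod=4 -> [41 3 1]
Step 12: demand=3,sold=1 ship[1->2]=1 ship[0->1]=1 prod=4 -> [44 3 1]
First stockout at step 7

7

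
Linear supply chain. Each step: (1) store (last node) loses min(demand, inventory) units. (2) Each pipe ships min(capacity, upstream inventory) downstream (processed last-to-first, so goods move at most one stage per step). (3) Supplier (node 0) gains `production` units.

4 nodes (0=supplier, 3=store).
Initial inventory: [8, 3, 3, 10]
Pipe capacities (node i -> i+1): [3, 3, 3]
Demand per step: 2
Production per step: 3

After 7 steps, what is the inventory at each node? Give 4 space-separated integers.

Step 1: demand=2,sold=2 ship[2->3]=3 ship[1->2]=3 ship[0->1]=3 prod=3 -> inv=[8 3 3 11]
Step 2: demand=2,sold=2 ship[2->3]=3 ship[1->2]=3 ship[0->1]=3 prod=3 -> inv=[8 3 3 12]
Step 3: demand=2,sold=2 ship[2->3]=3 ship[1->2]=3 ship[0->1]=3 prod=3 -> inv=[8 3 3 13]
Step 4: demand=2,sold=2 ship[2->3]=3 ship[1->2]=3 ship[0->1]=3 prod=3 -> inv=[8 3 3 14]
Step 5: demand=2,sold=2 ship[2->3]=3 ship[1->2]=3 ship[0->1]=3 prod=3 -> inv=[8 3 3 15]
Step 6: demand=2,sold=2 ship[2->3]=3 ship[1->2]=3 ship[0->1]=3 prod=3 -> inv=[8 3 3 16]
Step 7: demand=2,sold=2 ship[2->3]=3 ship[1->2]=3 ship[0->1]=3 prod=3 -> inv=[8 3 3 17]

8 3 3 17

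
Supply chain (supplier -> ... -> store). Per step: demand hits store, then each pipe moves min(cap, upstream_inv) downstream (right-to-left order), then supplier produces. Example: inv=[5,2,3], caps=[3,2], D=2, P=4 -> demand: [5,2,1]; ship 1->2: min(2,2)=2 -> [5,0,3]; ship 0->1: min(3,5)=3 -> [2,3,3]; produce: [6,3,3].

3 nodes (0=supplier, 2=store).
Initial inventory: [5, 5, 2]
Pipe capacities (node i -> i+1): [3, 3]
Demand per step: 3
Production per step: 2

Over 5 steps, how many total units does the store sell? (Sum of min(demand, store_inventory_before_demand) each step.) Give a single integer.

Answer: 14

Derivation:
Step 1: sold=2 (running total=2) -> [4 5 3]
Step 2: sold=3 (running total=5) -> [3 5 3]
Step 3: sold=3 (running total=8) -> [2 5 3]
Step 4: sold=3 (running total=11) -> [2 4 3]
Step 5: sold=3 (running total=14) -> [2 3 3]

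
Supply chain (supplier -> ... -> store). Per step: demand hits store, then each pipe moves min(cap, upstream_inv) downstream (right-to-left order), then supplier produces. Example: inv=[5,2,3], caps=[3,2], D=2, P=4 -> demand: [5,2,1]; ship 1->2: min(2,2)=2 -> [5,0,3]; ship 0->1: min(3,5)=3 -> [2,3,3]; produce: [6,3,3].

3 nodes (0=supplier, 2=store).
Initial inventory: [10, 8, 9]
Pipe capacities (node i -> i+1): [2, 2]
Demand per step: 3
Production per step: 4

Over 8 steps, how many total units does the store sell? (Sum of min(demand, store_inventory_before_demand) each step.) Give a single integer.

Answer: 23

Derivation:
Step 1: sold=3 (running total=3) -> [12 8 8]
Step 2: sold=3 (running total=6) -> [14 8 7]
Step 3: sold=3 (running total=9) -> [16 8 6]
Step 4: sold=3 (running total=12) -> [18 8 5]
Step 5: sold=3 (running total=15) -> [20 8 4]
Step 6: sold=3 (running total=18) -> [22 8 3]
Step 7: sold=3 (running total=21) -> [24 8 2]
Step 8: sold=2 (running total=23) -> [26 8 2]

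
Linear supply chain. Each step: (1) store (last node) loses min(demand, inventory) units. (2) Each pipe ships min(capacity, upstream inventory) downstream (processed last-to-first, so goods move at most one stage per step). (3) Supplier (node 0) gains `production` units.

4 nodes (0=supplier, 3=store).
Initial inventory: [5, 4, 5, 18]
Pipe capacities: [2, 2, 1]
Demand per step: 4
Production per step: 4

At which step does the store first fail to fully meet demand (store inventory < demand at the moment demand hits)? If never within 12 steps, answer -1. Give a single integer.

Step 1: demand=4,sold=4 ship[2->3]=1 ship[1->2]=2 ship[0->1]=2 prod=4 -> [7 4 6 15]
Step 2: demand=4,sold=4 ship[2->3]=1 ship[1->2]=2 ship[0->1]=2 prod=4 -> [9 4 7 12]
Step 3: demand=4,sold=4 ship[2->3]=1 ship[1->2]=2 ship[0->1]=2 prod=4 -> [11 4 8 9]
Step 4: demand=4,sold=4 ship[2->3]=1 ship[1->2]=2 ship[0->1]=2 prod=4 -> [13 4 9 6]
Step 5: demand=4,sold=4 ship[2->3]=1 ship[1->2]=2 ship[0->1]=2 prod=4 -> [15 4 10 3]
Step 6: demand=4,sold=3 ship[2->3]=1 ship[1->2]=2 ship[0->1]=2 prod=4 -> [17 4 11 1]
Step 7: demand=4,sold=1 ship[2->3]=1 ship[1->2]=2 ship[0->1]=2 prod=4 -> [19 4 12 1]
Step 8: demand=4,sold=1 ship[2->3]=1 ship[1->2]=2 ship[0->1]=2 prod=4 -> [21 4 13 1]
Step 9: demand=4,sold=1 ship[2->3]=1 ship[1->2]=2 ship[0->1]=2 prod=4 -> [23 4 14 1]
Step 10: demand=4,sold=1 ship[2->3]=1 ship[1->2]=2 ship[0->1]=2 prod=4 -> [25 4 15 1]
Step 11: demand=4,sold=1 ship[2->3]=1 ship[1->2]=2 ship[0->1]=2 prod=4 -> [27 4 16 1]
Step 12: demand=4,sold=1 ship[2->3]=1 ship[1->2]=2 ship[0->1]=2 prod=4 -> [29 4 17 1]
First stockout at step 6

6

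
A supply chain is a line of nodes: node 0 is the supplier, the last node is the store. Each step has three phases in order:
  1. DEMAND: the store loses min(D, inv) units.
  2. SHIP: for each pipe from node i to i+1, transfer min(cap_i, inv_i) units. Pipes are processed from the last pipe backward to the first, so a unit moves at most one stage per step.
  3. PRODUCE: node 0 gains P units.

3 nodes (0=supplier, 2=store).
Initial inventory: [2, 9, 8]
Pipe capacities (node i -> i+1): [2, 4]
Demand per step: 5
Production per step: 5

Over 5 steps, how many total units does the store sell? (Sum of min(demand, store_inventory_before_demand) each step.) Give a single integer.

Step 1: sold=5 (running total=5) -> [5 7 7]
Step 2: sold=5 (running total=10) -> [8 5 6]
Step 3: sold=5 (running total=15) -> [11 3 5]
Step 4: sold=5 (running total=20) -> [14 2 3]
Step 5: sold=3 (running total=23) -> [17 2 2]

Answer: 23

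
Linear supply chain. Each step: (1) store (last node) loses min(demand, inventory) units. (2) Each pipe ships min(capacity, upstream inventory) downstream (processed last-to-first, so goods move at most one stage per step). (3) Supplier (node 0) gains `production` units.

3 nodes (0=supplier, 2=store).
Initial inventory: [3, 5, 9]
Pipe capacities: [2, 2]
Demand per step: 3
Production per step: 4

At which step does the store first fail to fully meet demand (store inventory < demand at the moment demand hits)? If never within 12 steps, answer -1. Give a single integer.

Step 1: demand=3,sold=3 ship[1->2]=2 ship[0->1]=2 prod=4 -> [5 5 8]
Step 2: demand=3,sold=3 ship[1->2]=2 ship[0->1]=2 prod=4 -> [7 5 7]
Step 3: demand=3,sold=3 ship[1->2]=2 ship[0->1]=2 prod=4 -> [9 5 6]
Step 4: demand=3,sold=3 ship[1->2]=2 ship[0->1]=2 prod=4 -> [11 5 5]
Step 5: demand=3,sold=3 ship[1->2]=2 ship[0->1]=2 prod=4 -> [13 5 4]
Step 6: demand=3,sold=3 ship[1->2]=2 ship[0->1]=2 prod=4 -> [15 5 3]
Step 7: demand=3,sold=3 ship[1->2]=2 ship[0->1]=2 prod=4 -> [17 5 2]
Step 8: demand=3,sold=2 ship[1->2]=2 ship[0->1]=2 prod=4 -> [19 5 2]
Step 9: demand=3,sold=2 ship[1->2]=2 ship[0->1]=2 prod=4 -> [21 5 2]
Step 10: demand=3,sold=2 ship[1->2]=2 ship[0->1]=2 prod=4 -> [23 5 2]
Step 11: demand=3,sold=2 ship[1->2]=2 ship[0->1]=2 prod=4 -> [25 5 2]
Step 12: demand=3,sold=2 ship[1->2]=2 ship[0->1]=2 prod=4 -> [27 5 2]
First stockout at step 8

8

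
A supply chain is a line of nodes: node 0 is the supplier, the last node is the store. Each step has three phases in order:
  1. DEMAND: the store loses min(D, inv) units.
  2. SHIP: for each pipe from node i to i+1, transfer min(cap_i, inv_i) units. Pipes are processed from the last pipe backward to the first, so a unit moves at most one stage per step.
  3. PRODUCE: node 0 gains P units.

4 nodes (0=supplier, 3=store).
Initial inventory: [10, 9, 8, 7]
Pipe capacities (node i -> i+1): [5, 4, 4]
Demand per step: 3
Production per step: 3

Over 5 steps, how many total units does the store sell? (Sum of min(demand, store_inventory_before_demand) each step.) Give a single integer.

Step 1: sold=3 (running total=3) -> [8 10 8 8]
Step 2: sold=3 (running total=6) -> [6 11 8 9]
Step 3: sold=3 (running total=9) -> [4 12 8 10]
Step 4: sold=3 (running total=12) -> [3 12 8 11]
Step 5: sold=3 (running total=15) -> [3 11 8 12]

Answer: 15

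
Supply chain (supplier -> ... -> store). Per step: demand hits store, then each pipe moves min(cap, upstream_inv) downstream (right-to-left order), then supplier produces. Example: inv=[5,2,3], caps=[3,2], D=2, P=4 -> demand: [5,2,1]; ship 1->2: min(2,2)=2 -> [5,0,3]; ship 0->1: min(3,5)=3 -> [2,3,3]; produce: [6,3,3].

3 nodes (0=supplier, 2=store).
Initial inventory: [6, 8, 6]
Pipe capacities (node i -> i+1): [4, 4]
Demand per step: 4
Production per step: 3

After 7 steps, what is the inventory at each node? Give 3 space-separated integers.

Step 1: demand=4,sold=4 ship[1->2]=4 ship[0->1]=4 prod=3 -> inv=[5 8 6]
Step 2: demand=4,sold=4 ship[1->2]=4 ship[0->1]=4 prod=3 -> inv=[4 8 6]
Step 3: demand=4,sold=4 ship[1->2]=4 ship[0->1]=4 prod=3 -> inv=[3 8 6]
Step 4: demand=4,sold=4 ship[1->2]=4 ship[0->1]=3 prod=3 -> inv=[3 7 6]
Step 5: demand=4,sold=4 ship[1->2]=4 ship[0->1]=3 prod=3 -> inv=[3 6 6]
Step 6: demand=4,sold=4 ship[1->2]=4 ship[0->1]=3 prod=3 -> inv=[3 5 6]
Step 7: demand=4,sold=4 ship[1->2]=4 ship[0->1]=3 prod=3 -> inv=[3 4 6]

3 4 6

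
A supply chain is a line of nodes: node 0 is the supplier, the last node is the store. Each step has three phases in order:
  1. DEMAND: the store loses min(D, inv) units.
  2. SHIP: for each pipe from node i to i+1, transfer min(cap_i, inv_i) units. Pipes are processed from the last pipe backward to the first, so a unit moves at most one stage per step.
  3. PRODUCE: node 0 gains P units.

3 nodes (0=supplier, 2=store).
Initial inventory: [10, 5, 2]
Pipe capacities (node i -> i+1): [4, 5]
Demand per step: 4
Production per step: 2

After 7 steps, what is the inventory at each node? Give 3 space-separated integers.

Step 1: demand=4,sold=2 ship[1->2]=5 ship[0->1]=4 prod=2 -> inv=[8 4 5]
Step 2: demand=4,sold=4 ship[1->2]=4 ship[0->1]=4 prod=2 -> inv=[6 4 5]
Step 3: demand=4,sold=4 ship[1->2]=4 ship[0->1]=4 prod=2 -> inv=[4 4 5]
Step 4: demand=4,sold=4 ship[1->2]=4 ship[0->1]=4 prod=2 -> inv=[2 4 5]
Step 5: demand=4,sold=4 ship[1->2]=4 ship[0->1]=2 prod=2 -> inv=[2 2 5]
Step 6: demand=4,sold=4 ship[1->2]=2 ship[0->1]=2 prod=2 -> inv=[2 2 3]
Step 7: demand=4,sold=3 ship[1->2]=2 ship[0->1]=2 prod=2 -> inv=[2 2 2]

2 2 2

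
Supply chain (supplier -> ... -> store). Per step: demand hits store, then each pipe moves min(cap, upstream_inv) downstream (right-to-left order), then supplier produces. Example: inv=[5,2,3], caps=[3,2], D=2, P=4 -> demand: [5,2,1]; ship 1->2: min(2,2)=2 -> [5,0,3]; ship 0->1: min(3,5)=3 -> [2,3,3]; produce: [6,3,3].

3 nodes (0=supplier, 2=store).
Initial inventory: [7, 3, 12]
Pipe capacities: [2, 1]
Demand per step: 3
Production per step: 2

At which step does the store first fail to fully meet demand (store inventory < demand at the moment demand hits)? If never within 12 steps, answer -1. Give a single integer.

Step 1: demand=3,sold=3 ship[1->2]=1 ship[0->1]=2 prod=2 -> [7 4 10]
Step 2: demand=3,sold=3 ship[1->2]=1 ship[0->1]=2 prod=2 -> [7 5 8]
Step 3: demand=3,sold=3 ship[1->2]=1 ship[0->1]=2 prod=2 -> [7 6 6]
Step 4: demand=3,sold=3 ship[1->2]=1 ship[0->1]=2 prod=2 -> [7 7 4]
Step 5: demand=3,sold=3 ship[1->2]=1 ship[0->1]=2 prod=2 -> [7 8 2]
Step 6: demand=3,sold=2 ship[1->2]=1 ship[0->1]=2 prod=2 -> [7 9 1]
Step 7: demand=3,sold=1 ship[1->2]=1 ship[0->1]=2 prod=2 -> [7 10 1]
Step 8: demand=3,sold=1 ship[1->2]=1 ship[0->1]=2 prod=2 -> [7 11 1]
Step 9: demand=3,sold=1 ship[1->2]=1 ship[0->1]=2 prod=2 -> [7 12 1]
Step 10: demand=3,sold=1 ship[1->2]=1 ship[0->1]=2 prod=2 -> [7 13 1]
Step 11: demand=3,sold=1 ship[1->2]=1 ship[0->1]=2 prod=2 -> [7 14 1]
Step 12: demand=3,sold=1 ship[1->2]=1 ship[0->1]=2 prod=2 -> [7 15 1]
First stockout at step 6

6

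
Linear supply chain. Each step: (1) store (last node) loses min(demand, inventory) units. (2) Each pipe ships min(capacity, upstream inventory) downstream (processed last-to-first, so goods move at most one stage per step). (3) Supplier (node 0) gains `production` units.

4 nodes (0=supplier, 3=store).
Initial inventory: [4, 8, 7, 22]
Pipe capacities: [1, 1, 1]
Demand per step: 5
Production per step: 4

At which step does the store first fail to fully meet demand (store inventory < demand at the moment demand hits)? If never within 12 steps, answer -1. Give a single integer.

Step 1: demand=5,sold=5 ship[2->3]=1 ship[1->2]=1 ship[0->1]=1 prod=4 -> [7 8 7 18]
Step 2: demand=5,sold=5 ship[2->3]=1 ship[1->2]=1 ship[0->1]=1 prod=4 -> [10 8 7 14]
Step 3: demand=5,sold=5 ship[2->3]=1 ship[1->2]=1 ship[0->1]=1 prod=4 -> [13 8 7 10]
Step 4: demand=5,sold=5 ship[2->3]=1 ship[1->2]=1 ship[0->1]=1 prod=4 -> [16 8 7 6]
Step 5: demand=5,sold=5 ship[2->3]=1 ship[1->2]=1 ship[0->1]=1 prod=4 -> [19 8 7 2]
Step 6: demand=5,sold=2 ship[2->3]=1 ship[1->2]=1 ship[0->1]=1 prod=4 -> [22 8 7 1]
Step 7: demand=5,sold=1 ship[2->3]=1 ship[1->2]=1 ship[0->1]=1 prod=4 -> [25 8 7 1]
Step 8: demand=5,sold=1 ship[2->3]=1 ship[1->2]=1 ship[0->1]=1 prod=4 -> [28 8 7 1]
Step 9: demand=5,sold=1 ship[2->3]=1 ship[1->2]=1 ship[0->1]=1 prod=4 -> [31 8 7 1]
Step 10: demand=5,sold=1 ship[2->3]=1 ship[1->2]=1 ship[0->1]=1 prod=4 -> [34 8 7 1]
Step 11: demand=5,sold=1 ship[2->3]=1 ship[1->2]=1 ship[0->1]=1 prod=4 -> [37 8 7 1]
Step 12: demand=5,sold=1 ship[2->3]=1 ship[1->2]=1 ship[0->1]=1 prod=4 -> [40 8 7 1]
First stockout at step 6

6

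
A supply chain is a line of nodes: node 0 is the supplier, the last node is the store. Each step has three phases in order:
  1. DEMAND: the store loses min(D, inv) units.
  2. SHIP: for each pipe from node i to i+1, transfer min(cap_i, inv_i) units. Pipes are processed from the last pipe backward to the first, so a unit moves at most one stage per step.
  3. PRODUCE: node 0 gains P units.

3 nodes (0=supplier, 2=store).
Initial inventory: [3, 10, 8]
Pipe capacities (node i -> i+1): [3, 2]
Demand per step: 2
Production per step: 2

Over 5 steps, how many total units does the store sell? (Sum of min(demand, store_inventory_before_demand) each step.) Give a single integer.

Step 1: sold=2 (running total=2) -> [2 11 8]
Step 2: sold=2 (running total=4) -> [2 11 8]
Step 3: sold=2 (running total=6) -> [2 11 8]
Step 4: sold=2 (running total=8) -> [2 11 8]
Step 5: sold=2 (running total=10) -> [2 11 8]

Answer: 10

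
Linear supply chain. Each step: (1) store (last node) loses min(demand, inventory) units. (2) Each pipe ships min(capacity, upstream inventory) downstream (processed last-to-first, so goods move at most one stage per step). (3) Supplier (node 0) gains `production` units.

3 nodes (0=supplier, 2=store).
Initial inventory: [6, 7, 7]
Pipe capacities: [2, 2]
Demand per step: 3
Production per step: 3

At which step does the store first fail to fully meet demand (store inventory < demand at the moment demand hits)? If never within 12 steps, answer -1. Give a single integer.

Step 1: demand=3,sold=3 ship[1->2]=2 ship[0->1]=2 prod=3 -> [7 7 6]
Step 2: demand=3,sold=3 ship[1->2]=2 ship[0->1]=2 prod=3 -> [8 7 5]
Step 3: demand=3,sold=3 ship[1->2]=2 ship[0->1]=2 prod=3 -> [9 7 4]
Step 4: demand=3,sold=3 ship[1->2]=2 ship[0->1]=2 prod=3 -> [10 7 3]
Step 5: demand=3,sold=3 ship[1->2]=2 ship[0->1]=2 prod=3 -> [11 7 2]
Step 6: demand=3,sold=2 ship[1->2]=2 ship[0->1]=2 prod=3 -> [12 7 2]
Step 7: demand=3,sold=2 ship[1->2]=2 ship[0->1]=2 prod=3 -> [13 7 2]
Step 8: demand=3,sold=2 ship[1->2]=2 ship[0->1]=2 prod=3 -> [14 7 2]
Step 9: demand=3,sold=2 ship[1->2]=2 ship[0->1]=2 prod=3 -> [15 7 2]
Step 10: demand=3,sold=2 ship[1->2]=2 ship[0->1]=2 prod=3 -> [16 7 2]
Step 11: demand=3,sold=2 ship[1->2]=2 ship[0->1]=2 prod=3 -> [17 7 2]
Step 12: demand=3,sold=2 ship[1->2]=2 ship[0->1]=2 prod=3 -> [18 7 2]
First stockout at step 6

6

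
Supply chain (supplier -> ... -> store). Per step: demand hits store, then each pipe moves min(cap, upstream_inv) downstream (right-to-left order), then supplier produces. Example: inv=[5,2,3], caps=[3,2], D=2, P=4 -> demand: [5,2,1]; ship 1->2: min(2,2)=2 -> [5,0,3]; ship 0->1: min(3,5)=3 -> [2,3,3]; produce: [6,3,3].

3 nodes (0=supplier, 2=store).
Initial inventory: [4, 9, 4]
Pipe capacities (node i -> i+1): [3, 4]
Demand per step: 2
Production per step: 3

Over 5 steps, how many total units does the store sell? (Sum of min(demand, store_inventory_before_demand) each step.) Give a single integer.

Step 1: sold=2 (running total=2) -> [4 8 6]
Step 2: sold=2 (running total=4) -> [4 7 8]
Step 3: sold=2 (running total=6) -> [4 6 10]
Step 4: sold=2 (running total=8) -> [4 5 12]
Step 5: sold=2 (running total=10) -> [4 4 14]

Answer: 10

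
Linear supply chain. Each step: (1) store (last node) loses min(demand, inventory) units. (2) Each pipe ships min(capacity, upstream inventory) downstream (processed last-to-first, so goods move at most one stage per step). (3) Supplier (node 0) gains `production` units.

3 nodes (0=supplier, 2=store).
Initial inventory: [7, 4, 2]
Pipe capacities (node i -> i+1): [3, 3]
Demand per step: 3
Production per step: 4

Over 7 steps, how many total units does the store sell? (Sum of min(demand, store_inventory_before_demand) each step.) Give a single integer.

Step 1: sold=2 (running total=2) -> [8 4 3]
Step 2: sold=3 (running total=5) -> [9 4 3]
Step 3: sold=3 (running total=8) -> [10 4 3]
Step 4: sold=3 (running total=11) -> [11 4 3]
Step 5: sold=3 (running total=14) -> [12 4 3]
Step 6: sold=3 (running total=17) -> [13 4 3]
Step 7: sold=3 (running total=20) -> [14 4 3]

Answer: 20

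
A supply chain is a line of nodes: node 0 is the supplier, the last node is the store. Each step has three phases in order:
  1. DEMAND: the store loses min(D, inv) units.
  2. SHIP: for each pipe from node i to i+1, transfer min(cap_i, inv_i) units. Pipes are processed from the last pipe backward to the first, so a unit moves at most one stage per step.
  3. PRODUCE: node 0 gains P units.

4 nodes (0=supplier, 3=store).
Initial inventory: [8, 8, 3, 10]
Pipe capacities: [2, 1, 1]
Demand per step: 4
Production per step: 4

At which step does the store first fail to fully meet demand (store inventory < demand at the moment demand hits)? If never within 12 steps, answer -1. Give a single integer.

Step 1: demand=4,sold=4 ship[2->3]=1 ship[1->2]=1 ship[0->1]=2 prod=4 -> [10 9 3 7]
Step 2: demand=4,sold=4 ship[2->3]=1 ship[1->2]=1 ship[0->1]=2 prod=4 -> [12 10 3 4]
Step 3: demand=4,sold=4 ship[2->3]=1 ship[1->2]=1 ship[0->1]=2 prod=4 -> [14 11 3 1]
Step 4: demand=4,sold=1 ship[2->3]=1 ship[1->2]=1 ship[0->1]=2 prod=4 -> [16 12 3 1]
Step 5: demand=4,sold=1 ship[2->3]=1 ship[1->2]=1 ship[0->1]=2 prod=4 -> [18 13 3 1]
Step 6: demand=4,sold=1 ship[2->3]=1 ship[1->2]=1 ship[0->1]=2 prod=4 -> [20 14 3 1]
Step 7: demand=4,sold=1 ship[2->3]=1 ship[1->2]=1 ship[0->1]=2 prod=4 -> [22 15 3 1]
Step 8: demand=4,sold=1 ship[2->3]=1 ship[1->2]=1 ship[0->1]=2 prod=4 -> [24 16 3 1]
Step 9: demand=4,sold=1 ship[2->3]=1 ship[1->2]=1 ship[0->1]=2 prod=4 -> [26 17 3 1]
Step 10: demand=4,sold=1 ship[2->3]=1 ship[1->2]=1 ship[0->1]=2 prod=4 -> [28 18 3 1]
Step 11: demand=4,sold=1 ship[2->3]=1 ship[1->2]=1 ship[0->1]=2 prod=4 -> [30 19 3 1]
Step 12: demand=4,sold=1 ship[2->3]=1 ship[1->2]=1 ship[0->1]=2 prod=4 -> [32 20 3 1]
First stockout at step 4

4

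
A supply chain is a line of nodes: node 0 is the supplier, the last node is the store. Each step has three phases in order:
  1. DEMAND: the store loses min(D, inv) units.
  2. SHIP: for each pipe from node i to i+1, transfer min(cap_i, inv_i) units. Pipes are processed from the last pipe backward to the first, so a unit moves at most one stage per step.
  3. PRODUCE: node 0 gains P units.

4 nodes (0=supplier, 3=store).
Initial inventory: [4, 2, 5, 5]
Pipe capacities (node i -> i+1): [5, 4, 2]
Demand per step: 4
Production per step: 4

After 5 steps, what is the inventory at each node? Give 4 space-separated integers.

Step 1: demand=4,sold=4 ship[2->3]=2 ship[1->2]=2 ship[0->1]=4 prod=4 -> inv=[4 4 5 3]
Step 2: demand=4,sold=3 ship[2->3]=2 ship[1->2]=4 ship[0->1]=4 prod=4 -> inv=[4 4 7 2]
Step 3: demand=4,sold=2 ship[2->3]=2 ship[1->2]=4 ship[0->1]=4 prod=4 -> inv=[4 4 9 2]
Step 4: demand=4,sold=2 ship[2->3]=2 ship[1->2]=4 ship[0->1]=4 prod=4 -> inv=[4 4 11 2]
Step 5: demand=4,sold=2 ship[2->3]=2 ship[1->2]=4 ship[0->1]=4 prod=4 -> inv=[4 4 13 2]

4 4 13 2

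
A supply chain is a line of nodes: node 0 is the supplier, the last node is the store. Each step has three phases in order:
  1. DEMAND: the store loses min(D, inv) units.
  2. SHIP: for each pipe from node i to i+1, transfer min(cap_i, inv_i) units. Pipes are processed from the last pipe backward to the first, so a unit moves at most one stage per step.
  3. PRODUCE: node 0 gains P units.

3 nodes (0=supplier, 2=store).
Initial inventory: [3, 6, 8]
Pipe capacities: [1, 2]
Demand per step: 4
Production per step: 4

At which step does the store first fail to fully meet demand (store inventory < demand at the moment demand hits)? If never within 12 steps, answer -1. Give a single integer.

Step 1: demand=4,sold=4 ship[1->2]=2 ship[0->1]=1 prod=4 -> [6 5 6]
Step 2: demand=4,sold=4 ship[1->2]=2 ship[0->1]=1 prod=4 -> [9 4 4]
Step 3: demand=4,sold=4 ship[1->2]=2 ship[0->1]=1 prod=4 -> [12 3 2]
Step 4: demand=4,sold=2 ship[1->2]=2 ship[0->1]=1 prod=4 -> [15 2 2]
Step 5: demand=4,sold=2 ship[1->2]=2 ship[0->1]=1 prod=4 -> [18 1 2]
Step 6: demand=4,sold=2 ship[1->2]=1 ship[0->1]=1 prod=4 -> [21 1 1]
Step 7: demand=4,sold=1 ship[1->2]=1 ship[0->1]=1 prod=4 -> [24 1 1]
Step 8: demand=4,sold=1 ship[1->2]=1 ship[0->1]=1 prod=4 -> [27 1 1]
Step 9: demand=4,sold=1 ship[1->2]=1 ship[0->1]=1 prod=4 -> [30 1 1]
Step 10: demand=4,sold=1 ship[1->2]=1 ship[0->1]=1 prod=4 -> [33 1 1]
Step 11: demand=4,sold=1 ship[1->2]=1 ship[0->1]=1 prod=4 -> [36 1 1]
Step 12: demand=4,sold=1 ship[1->2]=1 ship[0->1]=1 prod=4 -> [39 1 1]
First stockout at step 4

4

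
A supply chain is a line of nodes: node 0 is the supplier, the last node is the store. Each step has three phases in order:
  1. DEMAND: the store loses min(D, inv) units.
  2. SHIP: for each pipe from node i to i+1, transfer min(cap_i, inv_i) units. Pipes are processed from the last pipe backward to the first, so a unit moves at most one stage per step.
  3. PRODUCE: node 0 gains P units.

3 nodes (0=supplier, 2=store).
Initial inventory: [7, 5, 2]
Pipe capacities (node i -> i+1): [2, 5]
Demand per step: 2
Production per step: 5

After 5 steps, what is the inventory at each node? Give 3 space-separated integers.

Step 1: demand=2,sold=2 ship[1->2]=5 ship[0->1]=2 prod=5 -> inv=[10 2 5]
Step 2: demand=2,sold=2 ship[1->2]=2 ship[0->1]=2 prod=5 -> inv=[13 2 5]
Step 3: demand=2,sold=2 ship[1->2]=2 ship[0->1]=2 prod=5 -> inv=[16 2 5]
Step 4: demand=2,sold=2 ship[1->2]=2 ship[0->1]=2 prod=5 -> inv=[19 2 5]
Step 5: demand=2,sold=2 ship[1->2]=2 ship[0->1]=2 prod=5 -> inv=[22 2 5]

22 2 5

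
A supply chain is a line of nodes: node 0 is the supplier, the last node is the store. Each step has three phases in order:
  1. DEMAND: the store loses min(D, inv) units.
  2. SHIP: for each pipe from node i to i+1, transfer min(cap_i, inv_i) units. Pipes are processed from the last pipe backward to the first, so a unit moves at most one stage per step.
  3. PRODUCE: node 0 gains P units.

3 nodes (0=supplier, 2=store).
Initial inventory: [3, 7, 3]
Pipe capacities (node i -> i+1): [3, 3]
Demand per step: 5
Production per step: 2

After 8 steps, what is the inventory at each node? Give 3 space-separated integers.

Step 1: demand=5,sold=3 ship[1->2]=3 ship[0->1]=3 prod=2 -> inv=[2 7 3]
Step 2: demand=5,sold=3 ship[1->2]=3 ship[0->1]=2 prod=2 -> inv=[2 6 3]
Step 3: demand=5,sold=3 ship[1->2]=3 ship[0->1]=2 prod=2 -> inv=[2 5 3]
Step 4: demand=5,sold=3 ship[1->2]=3 ship[0->1]=2 prod=2 -> inv=[2 4 3]
Step 5: demand=5,sold=3 ship[1->2]=3 ship[0->1]=2 prod=2 -> inv=[2 3 3]
Step 6: demand=5,sold=3 ship[1->2]=3 ship[0->1]=2 prod=2 -> inv=[2 2 3]
Step 7: demand=5,sold=3 ship[1->2]=2 ship[0->1]=2 prod=2 -> inv=[2 2 2]
Step 8: demand=5,sold=2 ship[1->2]=2 ship[0->1]=2 prod=2 -> inv=[2 2 2]

2 2 2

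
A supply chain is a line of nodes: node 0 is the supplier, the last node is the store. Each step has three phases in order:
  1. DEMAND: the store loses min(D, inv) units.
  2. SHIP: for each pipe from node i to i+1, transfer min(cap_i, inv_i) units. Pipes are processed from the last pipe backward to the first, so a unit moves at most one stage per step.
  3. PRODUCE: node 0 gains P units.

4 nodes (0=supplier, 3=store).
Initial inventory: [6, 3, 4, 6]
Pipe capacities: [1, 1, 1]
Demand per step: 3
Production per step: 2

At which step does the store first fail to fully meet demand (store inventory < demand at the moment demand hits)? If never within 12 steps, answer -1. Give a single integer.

Step 1: demand=3,sold=3 ship[2->3]=1 ship[1->2]=1 ship[0->1]=1 prod=2 -> [7 3 4 4]
Step 2: demand=3,sold=3 ship[2->3]=1 ship[1->2]=1 ship[0->1]=1 prod=2 -> [8 3 4 2]
Step 3: demand=3,sold=2 ship[2->3]=1 ship[1->2]=1 ship[0->1]=1 prod=2 -> [9 3 4 1]
Step 4: demand=3,sold=1 ship[2->3]=1 ship[1->2]=1 ship[0->1]=1 prod=2 -> [10 3 4 1]
Step 5: demand=3,sold=1 ship[2->3]=1 ship[1->2]=1 ship[0->1]=1 prod=2 -> [11 3 4 1]
Step 6: demand=3,sold=1 ship[2->3]=1 ship[1->2]=1 ship[0->1]=1 prod=2 -> [12 3 4 1]
Step 7: demand=3,sold=1 ship[2->3]=1 ship[1->2]=1 ship[0->1]=1 prod=2 -> [13 3 4 1]
Step 8: demand=3,sold=1 ship[2->3]=1 ship[1->2]=1 ship[0->1]=1 prod=2 -> [14 3 4 1]
Step 9: demand=3,sold=1 ship[2->3]=1 ship[1->2]=1 ship[0->1]=1 prod=2 -> [15 3 4 1]
Step 10: demand=3,sold=1 ship[2->3]=1 ship[1->2]=1 ship[0->1]=1 prod=2 -> [16 3 4 1]
Step 11: demand=3,sold=1 ship[2->3]=1 ship[1->2]=1 ship[0->1]=1 prod=2 -> [17 3 4 1]
Step 12: demand=3,sold=1 ship[2->3]=1 ship[1->2]=1 ship[0->1]=1 prod=2 -> [18 3 4 1]
First stockout at step 3

3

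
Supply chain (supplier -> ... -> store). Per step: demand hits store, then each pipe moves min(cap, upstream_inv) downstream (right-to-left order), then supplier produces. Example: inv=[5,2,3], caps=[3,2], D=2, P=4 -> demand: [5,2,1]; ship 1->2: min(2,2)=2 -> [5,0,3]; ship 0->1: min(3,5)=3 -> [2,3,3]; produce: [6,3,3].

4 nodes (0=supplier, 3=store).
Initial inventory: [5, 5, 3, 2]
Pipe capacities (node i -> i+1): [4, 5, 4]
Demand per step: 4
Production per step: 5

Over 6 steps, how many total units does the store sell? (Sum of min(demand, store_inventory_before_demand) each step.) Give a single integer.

Answer: 21

Derivation:
Step 1: sold=2 (running total=2) -> [6 4 5 3]
Step 2: sold=3 (running total=5) -> [7 4 5 4]
Step 3: sold=4 (running total=9) -> [8 4 5 4]
Step 4: sold=4 (running total=13) -> [9 4 5 4]
Step 5: sold=4 (running total=17) -> [10 4 5 4]
Step 6: sold=4 (running total=21) -> [11 4 5 4]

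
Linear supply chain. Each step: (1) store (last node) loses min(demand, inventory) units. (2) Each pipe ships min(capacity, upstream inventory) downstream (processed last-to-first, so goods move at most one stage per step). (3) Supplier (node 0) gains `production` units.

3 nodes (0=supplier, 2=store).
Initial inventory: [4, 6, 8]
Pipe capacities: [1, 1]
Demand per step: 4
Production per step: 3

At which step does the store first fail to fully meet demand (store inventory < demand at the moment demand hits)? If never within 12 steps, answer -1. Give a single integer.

Step 1: demand=4,sold=4 ship[1->2]=1 ship[0->1]=1 prod=3 -> [6 6 5]
Step 2: demand=4,sold=4 ship[1->2]=1 ship[0->1]=1 prod=3 -> [8 6 2]
Step 3: demand=4,sold=2 ship[1->2]=1 ship[0->1]=1 prod=3 -> [10 6 1]
Step 4: demand=4,sold=1 ship[1->2]=1 ship[0->1]=1 prod=3 -> [12 6 1]
Step 5: demand=4,sold=1 ship[1->2]=1 ship[0->1]=1 prod=3 -> [14 6 1]
Step 6: demand=4,sold=1 ship[1->2]=1 ship[0->1]=1 prod=3 -> [16 6 1]
Step 7: demand=4,sold=1 ship[1->2]=1 ship[0->1]=1 prod=3 -> [18 6 1]
Step 8: demand=4,sold=1 ship[1->2]=1 ship[0->1]=1 prod=3 -> [20 6 1]
Step 9: demand=4,sold=1 ship[1->2]=1 ship[0->1]=1 prod=3 -> [22 6 1]
Step 10: demand=4,sold=1 ship[1->2]=1 ship[0->1]=1 prod=3 -> [24 6 1]
Step 11: demand=4,sold=1 ship[1->2]=1 ship[0->1]=1 prod=3 -> [26 6 1]
Step 12: demand=4,sold=1 ship[1->2]=1 ship[0->1]=1 prod=3 -> [28 6 1]
First stockout at step 3

3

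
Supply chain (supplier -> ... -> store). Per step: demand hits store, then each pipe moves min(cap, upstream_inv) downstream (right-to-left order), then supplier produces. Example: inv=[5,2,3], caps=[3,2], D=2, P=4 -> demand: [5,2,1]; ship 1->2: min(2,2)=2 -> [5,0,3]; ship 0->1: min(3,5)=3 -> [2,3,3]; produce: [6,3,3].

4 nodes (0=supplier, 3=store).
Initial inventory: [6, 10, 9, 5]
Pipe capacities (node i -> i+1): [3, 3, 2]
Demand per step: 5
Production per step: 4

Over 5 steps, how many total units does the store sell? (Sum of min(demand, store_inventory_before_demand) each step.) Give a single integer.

Step 1: sold=5 (running total=5) -> [7 10 10 2]
Step 2: sold=2 (running total=7) -> [8 10 11 2]
Step 3: sold=2 (running total=9) -> [9 10 12 2]
Step 4: sold=2 (running total=11) -> [10 10 13 2]
Step 5: sold=2 (running total=13) -> [11 10 14 2]

Answer: 13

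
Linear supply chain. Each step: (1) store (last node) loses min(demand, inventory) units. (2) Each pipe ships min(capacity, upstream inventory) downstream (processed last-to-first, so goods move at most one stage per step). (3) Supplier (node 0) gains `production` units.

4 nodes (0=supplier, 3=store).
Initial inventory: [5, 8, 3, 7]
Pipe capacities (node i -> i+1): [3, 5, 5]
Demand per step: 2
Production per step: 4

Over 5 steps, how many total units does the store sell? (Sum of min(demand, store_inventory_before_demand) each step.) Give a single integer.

Answer: 10

Derivation:
Step 1: sold=2 (running total=2) -> [6 6 5 8]
Step 2: sold=2 (running total=4) -> [7 4 5 11]
Step 3: sold=2 (running total=6) -> [8 3 4 14]
Step 4: sold=2 (running total=8) -> [9 3 3 16]
Step 5: sold=2 (running total=10) -> [10 3 3 17]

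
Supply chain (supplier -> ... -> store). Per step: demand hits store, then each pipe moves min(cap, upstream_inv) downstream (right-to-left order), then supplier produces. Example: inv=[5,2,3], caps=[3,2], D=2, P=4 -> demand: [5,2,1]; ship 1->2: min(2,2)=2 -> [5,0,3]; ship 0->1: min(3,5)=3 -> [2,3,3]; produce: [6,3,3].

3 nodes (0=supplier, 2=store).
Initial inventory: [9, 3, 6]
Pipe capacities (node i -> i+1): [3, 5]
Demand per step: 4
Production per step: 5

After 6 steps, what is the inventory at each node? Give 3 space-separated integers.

Step 1: demand=4,sold=4 ship[1->2]=3 ship[0->1]=3 prod=5 -> inv=[11 3 5]
Step 2: demand=4,sold=4 ship[1->2]=3 ship[0->1]=3 prod=5 -> inv=[13 3 4]
Step 3: demand=4,sold=4 ship[1->2]=3 ship[0->1]=3 prod=5 -> inv=[15 3 3]
Step 4: demand=4,sold=3 ship[1->2]=3 ship[0->1]=3 prod=5 -> inv=[17 3 3]
Step 5: demand=4,sold=3 ship[1->2]=3 ship[0->1]=3 prod=5 -> inv=[19 3 3]
Step 6: demand=4,sold=3 ship[1->2]=3 ship[0->1]=3 prod=5 -> inv=[21 3 3]

21 3 3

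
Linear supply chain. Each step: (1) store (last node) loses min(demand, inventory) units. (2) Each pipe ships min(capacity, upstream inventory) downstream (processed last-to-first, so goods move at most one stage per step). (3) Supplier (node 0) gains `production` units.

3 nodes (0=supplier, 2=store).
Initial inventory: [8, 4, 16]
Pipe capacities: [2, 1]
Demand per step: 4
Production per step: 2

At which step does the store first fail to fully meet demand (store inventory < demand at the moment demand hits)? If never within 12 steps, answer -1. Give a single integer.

Step 1: demand=4,sold=4 ship[1->2]=1 ship[0->1]=2 prod=2 -> [8 5 13]
Step 2: demand=4,sold=4 ship[1->2]=1 ship[0->1]=2 prod=2 -> [8 6 10]
Step 3: demand=4,sold=4 ship[1->2]=1 ship[0->1]=2 prod=2 -> [8 7 7]
Step 4: demand=4,sold=4 ship[1->2]=1 ship[0->1]=2 prod=2 -> [8 8 4]
Step 5: demand=4,sold=4 ship[1->2]=1 ship[0->1]=2 prod=2 -> [8 9 1]
Step 6: demand=4,sold=1 ship[1->2]=1 ship[0->1]=2 prod=2 -> [8 10 1]
Step 7: demand=4,sold=1 ship[1->2]=1 ship[0->1]=2 prod=2 -> [8 11 1]
Step 8: demand=4,sold=1 ship[1->2]=1 ship[0->1]=2 prod=2 -> [8 12 1]
Step 9: demand=4,sold=1 ship[1->2]=1 ship[0->1]=2 prod=2 -> [8 13 1]
Step 10: demand=4,sold=1 ship[1->2]=1 ship[0->1]=2 prod=2 -> [8 14 1]
Step 11: demand=4,sold=1 ship[1->2]=1 ship[0->1]=2 prod=2 -> [8 15 1]
Step 12: demand=4,sold=1 ship[1->2]=1 ship[0->1]=2 prod=2 -> [8 16 1]
First stockout at step 6

6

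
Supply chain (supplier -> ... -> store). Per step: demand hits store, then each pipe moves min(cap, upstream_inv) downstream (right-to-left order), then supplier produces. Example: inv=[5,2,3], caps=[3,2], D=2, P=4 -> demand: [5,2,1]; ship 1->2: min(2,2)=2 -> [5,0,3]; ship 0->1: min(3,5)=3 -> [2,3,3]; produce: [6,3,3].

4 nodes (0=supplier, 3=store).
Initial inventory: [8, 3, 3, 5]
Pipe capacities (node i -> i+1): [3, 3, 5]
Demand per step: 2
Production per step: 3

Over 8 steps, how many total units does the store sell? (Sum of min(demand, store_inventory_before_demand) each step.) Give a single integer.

Answer: 16

Derivation:
Step 1: sold=2 (running total=2) -> [8 3 3 6]
Step 2: sold=2 (running total=4) -> [8 3 3 7]
Step 3: sold=2 (running total=6) -> [8 3 3 8]
Step 4: sold=2 (running total=8) -> [8 3 3 9]
Step 5: sold=2 (running total=10) -> [8 3 3 10]
Step 6: sold=2 (running total=12) -> [8 3 3 11]
Step 7: sold=2 (running total=14) -> [8 3 3 12]
Step 8: sold=2 (running total=16) -> [8 3 3 13]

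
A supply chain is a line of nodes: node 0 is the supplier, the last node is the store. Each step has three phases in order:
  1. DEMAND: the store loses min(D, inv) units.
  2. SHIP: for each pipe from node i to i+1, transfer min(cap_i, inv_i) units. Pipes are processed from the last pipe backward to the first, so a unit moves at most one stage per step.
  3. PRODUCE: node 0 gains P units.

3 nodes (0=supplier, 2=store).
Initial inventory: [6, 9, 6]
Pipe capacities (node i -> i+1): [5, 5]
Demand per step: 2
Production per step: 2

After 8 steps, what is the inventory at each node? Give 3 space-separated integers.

Step 1: demand=2,sold=2 ship[1->2]=5 ship[0->1]=5 prod=2 -> inv=[3 9 9]
Step 2: demand=2,sold=2 ship[1->2]=5 ship[0->1]=3 prod=2 -> inv=[2 7 12]
Step 3: demand=2,sold=2 ship[1->2]=5 ship[0->1]=2 prod=2 -> inv=[2 4 15]
Step 4: demand=2,sold=2 ship[1->2]=4 ship[0->1]=2 prod=2 -> inv=[2 2 17]
Step 5: demand=2,sold=2 ship[1->2]=2 ship[0->1]=2 prod=2 -> inv=[2 2 17]
Step 6: demand=2,sold=2 ship[1->2]=2 ship[0->1]=2 prod=2 -> inv=[2 2 17]
Step 7: demand=2,sold=2 ship[1->2]=2 ship[0->1]=2 prod=2 -> inv=[2 2 17]
Step 8: demand=2,sold=2 ship[1->2]=2 ship[0->1]=2 prod=2 -> inv=[2 2 17]

2 2 17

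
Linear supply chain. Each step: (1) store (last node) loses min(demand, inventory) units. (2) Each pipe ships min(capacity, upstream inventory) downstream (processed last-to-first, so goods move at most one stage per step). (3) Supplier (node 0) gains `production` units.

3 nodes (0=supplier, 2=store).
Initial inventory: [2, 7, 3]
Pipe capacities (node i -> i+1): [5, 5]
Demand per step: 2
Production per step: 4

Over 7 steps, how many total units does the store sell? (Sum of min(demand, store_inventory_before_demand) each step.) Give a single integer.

Answer: 14

Derivation:
Step 1: sold=2 (running total=2) -> [4 4 6]
Step 2: sold=2 (running total=4) -> [4 4 8]
Step 3: sold=2 (running total=6) -> [4 4 10]
Step 4: sold=2 (running total=8) -> [4 4 12]
Step 5: sold=2 (running total=10) -> [4 4 14]
Step 6: sold=2 (running total=12) -> [4 4 16]
Step 7: sold=2 (running total=14) -> [4 4 18]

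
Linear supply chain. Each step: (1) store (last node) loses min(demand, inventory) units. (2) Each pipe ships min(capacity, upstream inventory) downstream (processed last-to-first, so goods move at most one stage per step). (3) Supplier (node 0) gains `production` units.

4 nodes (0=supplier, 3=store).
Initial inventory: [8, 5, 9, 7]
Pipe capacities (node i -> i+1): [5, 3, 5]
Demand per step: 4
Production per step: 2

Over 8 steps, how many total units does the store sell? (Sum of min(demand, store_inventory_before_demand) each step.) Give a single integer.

Answer: 32

Derivation:
Step 1: sold=4 (running total=4) -> [5 7 7 8]
Step 2: sold=4 (running total=8) -> [2 9 5 9]
Step 3: sold=4 (running total=12) -> [2 8 3 10]
Step 4: sold=4 (running total=16) -> [2 7 3 9]
Step 5: sold=4 (running total=20) -> [2 6 3 8]
Step 6: sold=4 (running total=24) -> [2 5 3 7]
Step 7: sold=4 (running total=28) -> [2 4 3 6]
Step 8: sold=4 (running total=32) -> [2 3 3 5]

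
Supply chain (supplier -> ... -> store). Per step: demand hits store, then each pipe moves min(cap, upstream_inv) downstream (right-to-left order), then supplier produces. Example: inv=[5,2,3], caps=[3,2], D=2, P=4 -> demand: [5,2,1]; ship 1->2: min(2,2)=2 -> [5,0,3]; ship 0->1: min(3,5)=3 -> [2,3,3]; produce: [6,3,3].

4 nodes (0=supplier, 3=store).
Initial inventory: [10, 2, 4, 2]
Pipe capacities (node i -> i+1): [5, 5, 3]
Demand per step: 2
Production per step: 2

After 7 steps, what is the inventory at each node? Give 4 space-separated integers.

Step 1: demand=2,sold=2 ship[2->3]=3 ship[1->2]=2 ship[0->1]=5 prod=2 -> inv=[7 5 3 3]
Step 2: demand=2,sold=2 ship[2->3]=3 ship[1->2]=5 ship[0->1]=5 prod=2 -> inv=[4 5 5 4]
Step 3: demand=2,sold=2 ship[2->3]=3 ship[1->2]=5 ship[0->1]=4 prod=2 -> inv=[2 4 7 5]
Step 4: demand=2,sold=2 ship[2->3]=3 ship[1->2]=4 ship[0->1]=2 prod=2 -> inv=[2 2 8 6]
Step 5: demand=2,sold=2 ship[2->3]=3 ship[1->2]=2 ship[0->1]=2 prod=2 -> inv=[2 2 7 7]
Step 6: demand=2,sold=2 ship[2->3]=3 ship[1->2]=2 ship[0->1]=2 prod=2 -> inv=[2 2 6 8]
Step 7: demand=2,sold=2 ship[2->3]=3 ship[1->2]=2 ship[0->1]=2 prod=2 -> inv=[2 2 5 9]

2 2 5 9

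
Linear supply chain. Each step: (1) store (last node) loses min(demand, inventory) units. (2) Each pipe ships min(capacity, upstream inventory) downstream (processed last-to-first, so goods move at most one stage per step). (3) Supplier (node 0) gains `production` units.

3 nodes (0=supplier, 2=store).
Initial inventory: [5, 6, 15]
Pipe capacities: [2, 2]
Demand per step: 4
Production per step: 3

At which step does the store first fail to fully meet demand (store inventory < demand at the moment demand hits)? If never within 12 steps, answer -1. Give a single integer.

Step 1: demand=4,sold=4 ship[1->2]=2 ship[0->1]=2 prod=3 -> [6 6 13]
Step 2: demand=4,sold=4 ship[1->2]=2 ship[0->1]=2 prod=3 -> [7 6 11]
Step 3: demand=4,sold=4 ship[1->2]=2 ship[0->1]=2 prod=3 -> [8 6 9]
Step 4: demand=4,sold=4 ship[1->2]=2 ship[0->1]=2 prod=3 -> [9 6 7]
Step 5: demand=4,sold=4 ship[1->2]=2 ship[0->1]=2 prod=3 -> [10 6 5]
Step 6: demand=4,sold=4 ship[1->2]=2 ship[0->1]=2 prod=3 -> [11 6 3]
Step 7: demand=4,sold=3 ship[1->2]=2 ship[0->1]=2 prod=3 -> [12 6 2]
Step 8: demand=4,sold=2 ship[1->2]=2 ship[0->1]=2 prod=3 -> [13 6 2]
Step 9: demand=4,sold=2 ship[1->2]=2 ship[0->1]=2 prod=3 -> [14 6 2]
Step 10: demand=4,sold=2 ship[1->2]=2 ship[0->1]=2 prod=3 -> [15 6 2]
Step 11: demand=4,sold=2 ship[1->2]=2 ship[0->1]=2 prod=3 -> [16 6 2]
Step 12: demand=4,sold=2 ship[1->2]=2 ship[0->1]=2 prod=3 -> [17 6 2]
First stockout at step 7

7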